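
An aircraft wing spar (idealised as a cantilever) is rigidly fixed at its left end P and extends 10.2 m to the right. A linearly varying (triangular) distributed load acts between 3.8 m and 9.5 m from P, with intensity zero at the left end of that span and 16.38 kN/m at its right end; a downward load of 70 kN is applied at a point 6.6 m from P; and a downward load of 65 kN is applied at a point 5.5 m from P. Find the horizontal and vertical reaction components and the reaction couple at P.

Resultant of the triangular load: ½ × 16.38 × 5.7 = 46.683 kN, acting at 7.6 m from P (one-third of the span from the peak).
ΣF_x = 0: P_x = 0.
ΣF_y = 0: P_y − ½·16.38·5.7 − 70 − 65 = 0 → P_y = 181.7 kN.
ΣM about P: M_P − (½·16.38·5.7)·7.6 − 70·6.6 − 65·5.5 = 0 → M_P = 1174 kN·m.

P_x = 0, P_y = 181.7 kN, M_P = 1174 kN·m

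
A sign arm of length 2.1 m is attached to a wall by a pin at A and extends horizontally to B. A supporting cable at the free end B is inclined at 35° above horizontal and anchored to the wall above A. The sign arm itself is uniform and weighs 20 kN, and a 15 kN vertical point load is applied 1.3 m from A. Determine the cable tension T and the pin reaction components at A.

T = 33.62 kN, A_x = 27.54 kN, A_y = 15.71 kN

ΣM about A: T·sin35°·2.1 − 20·1.05 − 15·1.3 = 0 → T = 40.5/(2.1·0.573576) = 33.6236 ≈ 33.62 kN.
ΣF_x = 0: A_x − T·cos35° = 0 → A_x = 33.6236 × 0.819152 = 27.54 kN.
ΣF_y = 0: A_y + T·sin35° − 20 − 15 = 0 → A_y = 35 − 33.6236 × 0.573576 = 15.71 kN.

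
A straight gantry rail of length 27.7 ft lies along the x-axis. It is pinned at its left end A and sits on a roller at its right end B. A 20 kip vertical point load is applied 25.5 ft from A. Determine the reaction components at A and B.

Moments about A: B_y·27.7 − 20·25.5 = 0 → B_y = 510/27.7 = 18.4116 ≈ 18.41 kip.
ΣF_y = 0: A_y + 18.4116 − 20 = 0 → A_y = 1.588 kip.
ΣF_x = 0: no horizontal applied forces, so A_x = 0.

A_x = 0, A_y = 1.588 kip, B_y = 18.41 kip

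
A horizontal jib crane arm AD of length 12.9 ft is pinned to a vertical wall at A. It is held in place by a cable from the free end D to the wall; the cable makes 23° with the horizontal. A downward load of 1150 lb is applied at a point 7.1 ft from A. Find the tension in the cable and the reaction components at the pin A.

T = 1620 lb, A_x = 1491 lb, A_y = 517.1 lb

ΣM about A: T·sin23°·12.9 − 1150·7.1 = 0 → T = 8165/(12.9·0.390731) = 1619.9 ≈ 1620 lb.
ΣF_x = 0: A_x − T·cos23° = 0 → A_x = 1619.9 × 0.920505 = 1491 lb.
ΣF_y = 0: A_y + T·sin23° − 1150 = 0 → A_y = 1150 − 1619.9 × 0.390731 = 517.1 lb.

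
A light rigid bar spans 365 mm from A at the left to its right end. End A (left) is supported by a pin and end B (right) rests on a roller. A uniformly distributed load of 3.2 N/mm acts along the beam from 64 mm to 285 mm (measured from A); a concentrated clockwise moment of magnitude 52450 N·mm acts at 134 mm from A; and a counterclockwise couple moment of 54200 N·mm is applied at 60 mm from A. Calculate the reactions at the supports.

A_x = 0, A_y = 373.9 N, B_y = 333.3 N

Resultant of the distributed load: 3.2 × 221 = 707.2 N at 174.5 mm from A.
ΣM about A: B_y·365 − (3.2·221)·174.5 − 52450 + 54200 = 0 → B_y = 121656.4/365 = 333.305 ≈ 333.3 N.
ΣF_y = 0: A_y + 333.305 − 3.2·221 = 0 → A_y = 373.9 N.
ΣF_x = 0: no horizontal applied forces, so A_x = 0.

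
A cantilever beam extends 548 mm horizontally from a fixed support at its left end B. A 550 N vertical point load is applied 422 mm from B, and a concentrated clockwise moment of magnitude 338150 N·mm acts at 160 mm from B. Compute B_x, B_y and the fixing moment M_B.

ΣF_x = 0: B_x = 0.
ΣF_y = 0: B_y − 550 = 0 → B_y = 550.0 N.
ΣM about B: M_B − 550·422 − 338150 = 0 → M_B = 570200 N·mm.

B_x = 0, B_y = 550.0 N, M_B = 570200 N·mm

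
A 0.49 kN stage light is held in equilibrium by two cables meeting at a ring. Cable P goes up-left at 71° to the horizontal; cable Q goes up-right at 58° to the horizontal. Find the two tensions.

ΣF_x = 0: −T_P·cos71° + T_Q·cos58° = 0 → T_Q = 0.614373·T_P.
ΣF_y = 0: T_P·sin71° + T_Q·sin58° = 0.49.
Substitute: T_P·(0.945519 + 0.614373·0.848048) = 0.49 → T_P = 0.33412 ≈ 0.3341 kN.
Then T_Q = 0.614373 × 0.33412 = 0.2053 kN.

T_P = 0.3341 kN, T_Q = 0.2053 kN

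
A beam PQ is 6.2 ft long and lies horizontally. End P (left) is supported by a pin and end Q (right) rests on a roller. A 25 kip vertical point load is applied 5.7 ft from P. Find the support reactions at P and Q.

P_x = 0, P_y = 2.016 kip, Q_y = 22.98 kip

Taking moments about P: Q_y·6.2 − 25·5.7 = 0 → Q_y = 142.5/6.2 = 22.9839 ≈ 22.98 kip.
ΣF_y = 0: P_y + 22.9839 − 25 = 0 → P_y = 2.016 kip.
ΣF_x = 0: no horizontal applied forces, so P_x = 0.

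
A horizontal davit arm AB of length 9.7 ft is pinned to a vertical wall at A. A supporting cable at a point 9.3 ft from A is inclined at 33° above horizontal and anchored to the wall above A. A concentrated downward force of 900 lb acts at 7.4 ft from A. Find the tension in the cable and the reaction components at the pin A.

ΣM about A: T·sin33°·9.3 − 900·7.4 = 0 → T = 6660/(9.3·0.544639) = 1314.87 ≈ 1315 lb.
ΣF_x = 0: A_x − T·cos33° = 0 → A_x = 1314.87 × 0.838671 = 1103 lb.
ΣF_y = 0: A_y + T·sin33° − 900 = 0 → A_y = 900 − 1314.87 × 0.544639 = 183.9 lb.

T = 1315 lb, A_x = 1103 lb, A_y = 183.9 lb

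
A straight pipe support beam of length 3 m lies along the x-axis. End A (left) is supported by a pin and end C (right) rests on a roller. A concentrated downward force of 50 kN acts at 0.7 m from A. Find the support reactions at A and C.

A_x = 0, A_y = 38.33 kN, C_y = 11.67 kN

Moments about A: C_y·3 − 50·0.7 = 0 → C_y = 35/3 = 11.6667 ≈ 11.67 kN.
ΣF_y = 0: A_y + 11.6667 − 50 = 0 → A_y = 38.33 kN.
ΣF_x = 0: no horizontal applied forces, so A_x = 0.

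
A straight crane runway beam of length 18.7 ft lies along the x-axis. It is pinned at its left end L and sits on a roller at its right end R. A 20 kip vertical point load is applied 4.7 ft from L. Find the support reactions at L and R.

L_x = 0, L_y = 14.97 kip, R_y = 5.027 kip

ΣM about L: R_y·18.7 − 20·4.7 = 0 → R_y = 94/18.7 = 5.02674 ≈ 5.027 kip.
ΣF_y = 0: L_y + 5.02674 − 20 = 0 → L_y = 14.97 kip.
ΣF_x = 0: no horizontal applied forces, so L_x = 0.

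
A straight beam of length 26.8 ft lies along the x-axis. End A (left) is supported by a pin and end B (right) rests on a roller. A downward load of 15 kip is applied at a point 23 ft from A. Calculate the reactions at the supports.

A_x = 0, A_y = 2.127 kip, B_y = 12.87 kip

ΣM about A: B_y·26.8 − 15·23 = 0 → B_y = 345/26.8 = 12.8731 ≈ 12.87 kip.
ΣF_y = 0: A_y + 12.8731 − 15 = 0 → A_y = 2.127 kip.
ΣF_x = 0: no horizontal applied forces, so A_x = 0.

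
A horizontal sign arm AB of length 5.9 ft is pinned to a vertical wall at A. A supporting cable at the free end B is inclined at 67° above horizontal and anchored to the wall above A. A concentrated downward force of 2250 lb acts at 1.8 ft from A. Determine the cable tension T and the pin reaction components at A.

T = 745.7 lb, A_x = 291.4 lb, A_y = 1564 lb

ΣM about A: T·sin67°·5.9 − 2250·1.8 = 0 → T = 4050/(5.9·0.920505) = 745.722 ≈ 745.7 lb.
ΣF_x = 0: A_x − T·cos67° = 0 → A_x = 745.722 × 0.390731 = 291.4 lb.
ΣF_y = 0: A_y + T·sin67° − 2250 = 0 → A_y = 2250 − 745.722 × 0.920505 = 1564 lb.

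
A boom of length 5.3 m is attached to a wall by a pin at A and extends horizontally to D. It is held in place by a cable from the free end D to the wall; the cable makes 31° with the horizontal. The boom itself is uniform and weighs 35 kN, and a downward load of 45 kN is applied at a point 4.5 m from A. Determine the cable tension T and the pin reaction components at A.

T = 108.2 kN, A_x = 92.71 kN, A_y = 24.29 kN

ΣM about A: T·sin31°·5.3 − 35·2.65 − 45·4.5 = 0 → T = 295.25/(5.3·0.515038) = 108.162 ≈ 108.2 kN.
ΣF_x = 0: A_x − T·cos31° = 0 → A_x = 108.162 × 0.857167 = 92.71 kN.
ΣF_y = 0: A_y + T·sin31° − 35 − 45 = 0 → A_y = 80 − 108.162 × 0.515038 = 24.29 kN.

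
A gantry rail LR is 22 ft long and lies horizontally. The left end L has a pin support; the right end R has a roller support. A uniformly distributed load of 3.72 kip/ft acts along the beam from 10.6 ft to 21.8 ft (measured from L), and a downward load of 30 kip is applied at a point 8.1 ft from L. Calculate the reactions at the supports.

L_x = 0, L_y = 29.94 kip, R_y = 41.73 kip

Resultant of the distributed load: 3.72 × 11.2 = 41.664 kip at 16.2 ft from L.
Taking moments about L: R_y·22 − (3.72·11.2)·16.2 − 30·8.1 = 0 → R_y = 917.9568/22 = 41.7253 ≈ 41.73 kip.
ΣF_y = 0: L_y + 41.7253 − 3.72·11.2 − 30 = 0 → L_y = 29.94 kip.
ΣF_x = 0: no horizontal applied forces, so L_x = 0.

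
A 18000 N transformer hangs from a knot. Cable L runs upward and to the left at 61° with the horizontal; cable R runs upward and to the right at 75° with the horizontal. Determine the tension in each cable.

ΣF_x = 0: −T_L·cos61° + T_R·cos75° = 0 → T_R = 1.87316·T_L.
ΣF_y = 0: T_L·sin61° + T_R·sin75° = 18000.
Substitute: T_L·(0.87462 + 1.87316·0.965926) = 18000 → T_L = 6706.52 ≈ 6707 N.
Then T_R = 1.87316 × 6706.52 = 12560 N.

T_L = 6707 N, T_R = 12560 N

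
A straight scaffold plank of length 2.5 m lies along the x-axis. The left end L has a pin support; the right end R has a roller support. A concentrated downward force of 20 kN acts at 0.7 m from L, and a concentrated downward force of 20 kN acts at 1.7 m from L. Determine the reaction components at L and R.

L_x = 0, L_y = 20.80 kN, R_y = 19.20 kN

Taking moments about L: R_y·2.5 − 20·0.7 − 20·1.7 = 0 → R_y = 48/2.5 = 19.20 kN.
ΣF_y = 0: L_y + 19.2 − 20 − 20 = 0 → L_y = 20.80 kN.
ΣF_x = 0: no horizontal applied forces, so L_x = 0.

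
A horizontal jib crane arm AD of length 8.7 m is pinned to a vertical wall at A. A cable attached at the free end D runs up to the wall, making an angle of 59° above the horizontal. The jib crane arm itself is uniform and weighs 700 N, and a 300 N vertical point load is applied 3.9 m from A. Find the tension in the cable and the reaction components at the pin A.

T = 565.2 N, A_x = 291.1 N, A_y = 515.5 N

ΣM about A: T·sin59°·8.7 − 700·4.35 − 300·3.9 = 0 → T = 4215/(8.7·0.857167) = 565.214 ≈ 565.2 N.
ΣF_x = 0: A_x − T·cos59° = 0 → A_x = 565.214 × 0.515038 = 291.1 N.
ΣF_y = 0: A_y + T·sin59° − 700 − 300 = 0 → A_y = 1000 − 565.214 × 0.857167 = 515.5 N.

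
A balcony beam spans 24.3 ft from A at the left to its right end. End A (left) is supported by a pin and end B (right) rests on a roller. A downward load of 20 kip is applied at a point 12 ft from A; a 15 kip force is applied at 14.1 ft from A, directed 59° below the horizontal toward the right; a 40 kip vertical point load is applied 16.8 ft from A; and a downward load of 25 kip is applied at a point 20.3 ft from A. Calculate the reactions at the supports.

A_x = -7.726 kip, A_y = 31.98 kip, B_y = 65.88 kip

Moments about A: B_y·24.3 − 20·12 − 15·sin59°·14.1 − 40·16.8 − 25·20.3 = 0 → B_y = 1600.79/24.3 = 65.8761 ≈ 65.88 kip.
ΣF_y = 0: A_y + 65.8761 − 20 − 15·sin59° − 40 − 25 = 0 → A_y = 31.98 kip.
ΣF_x = 0: A_x + 15·cos59° = 0 → A_x = -7.726 kip.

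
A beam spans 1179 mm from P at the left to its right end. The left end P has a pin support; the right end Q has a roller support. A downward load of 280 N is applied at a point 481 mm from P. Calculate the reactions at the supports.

P_x = 0, P_y = 165.8 N, Q_y = 114.2 N

ΣM about P: Q_y·1179 − 280·481 = 0 → Q_y = 134680/1179 = 114.232 ≈ 114.2 N.
ΣF_y = 0: P_y + 114.232 − 280 = 0 → P_y = 165.8 N.
ΣF_x = 0: no horizontal applied forces, so P_x = 0.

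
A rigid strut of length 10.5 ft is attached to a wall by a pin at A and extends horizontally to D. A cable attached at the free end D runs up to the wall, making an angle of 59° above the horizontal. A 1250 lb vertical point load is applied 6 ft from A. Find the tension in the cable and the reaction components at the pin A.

ΣM about A: T·sin59°·10.5 − 1250·6 = 0 → T = 7500/(10.5·0.857167) = 833.31 ≈ 833.3 lb.
ΣF_x = 0: A_x − T·cos59° = 0 → A_x = 833.31 × 0.515038 = 429.2 lb.
ΣF_y = 0: A_y + T·sin59° − 1250 = 0 → A_y = 1250 − 833.31 × 0.857167 = 535.7 lb.

T = 833.3 lb, A_x = 429.2 lb, A_y = 535.7 lb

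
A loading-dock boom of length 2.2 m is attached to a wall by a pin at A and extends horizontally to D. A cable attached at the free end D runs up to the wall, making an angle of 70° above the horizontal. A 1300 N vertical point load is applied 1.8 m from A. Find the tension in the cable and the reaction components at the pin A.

T = 1132 N, A_x = 387.1 N, A_y = 236.4 N

ΣM about A: T·sin70°·2.2 − 1300·1.8 = 0 → T = 2340/(2.2·0.939693) = 1131.9 ≈ 1132 N.
ΣF_x = 0: A_x − T·cos70° = 0 → A_x = 1131.9 × 0.34202 = 387.1 N.
ΣF_y = 0: A_y + T·sin70° − 1300 = 0 → A_y = 1300 − 1131.9 × 0.939693 = 236.4 N.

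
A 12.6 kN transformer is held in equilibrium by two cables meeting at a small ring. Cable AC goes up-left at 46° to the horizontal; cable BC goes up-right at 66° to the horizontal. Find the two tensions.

ΣF_x = 0: −T_AC·cos46° + T_BC·cos66° = 0 → T_BC = 1.70788·T_AC.
ΣF_y = 0: T_AC·sin46° + T_BC·sin66° = 12.6.
Substitute: T_AC·(0.71934 + 1.70788·0.913545) = 12.6 → T_AC = 5.52737 ≈ 5.527 kN.
Then T_BC = 1.70788 × 5.52737 = 9.440 kN.

T_AC = 5.527 kN, T_BC = 9.440 kN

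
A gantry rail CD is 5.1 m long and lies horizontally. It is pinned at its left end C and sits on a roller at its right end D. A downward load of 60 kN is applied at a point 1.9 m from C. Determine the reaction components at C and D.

C_x = 0, C_y = 37.65 kN, D_y = 22.35 kN

Taking moments about C: D_y·5.1 − 60·1.9 = 0 → D_y = 114/5.1 = 22.3529 ≈ 22.35 kN.
ΣF_y = 0: C_y + 22.3529 − 60 = 0 → C_y = 37.65 kN.
ΣF_x = 0: no horizontal applied forces, so C_x = 0.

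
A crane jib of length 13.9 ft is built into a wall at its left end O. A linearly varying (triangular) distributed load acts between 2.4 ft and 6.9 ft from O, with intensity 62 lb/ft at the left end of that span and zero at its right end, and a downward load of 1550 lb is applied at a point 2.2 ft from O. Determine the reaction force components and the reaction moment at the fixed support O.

O_x = 0, O_y = 1690 lb, M_O = 3954 lb·ft

Resultant of the triangular load: ½ × 62 × 4.5 = 139.5 lb, acting at 3.9 ft from O (one-third of the span from the peak).
ΣF_x = 0: O_x = 0.
ΣF_y = 0: O_y − ½·62·4.5 − 1550 = 0 → O_y = 1690 lb.
ΣM about O: M_O − (½·62·4.5)·3.9 − 1550·2.2 = 0 → M_O = 3954 lb·ft.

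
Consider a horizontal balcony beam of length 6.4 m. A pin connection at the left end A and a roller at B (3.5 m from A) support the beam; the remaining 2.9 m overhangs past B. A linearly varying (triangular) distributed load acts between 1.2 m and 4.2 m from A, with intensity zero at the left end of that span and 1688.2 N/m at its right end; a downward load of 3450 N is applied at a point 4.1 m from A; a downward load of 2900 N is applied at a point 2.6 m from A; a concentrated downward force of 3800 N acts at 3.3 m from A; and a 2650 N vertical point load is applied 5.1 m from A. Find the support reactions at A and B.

A_x = 0, A_y = -622.9 N, B_y = 15960 N

Resultant of the triangular load: ½ × 1688.2 × 3 = 2532.3 N, acting at 3.2 m from A (one-third of the span from the peak).
ΣM about A: B_y·3.5 − (½·1688.2·3)·3.2 − 3450·4.1 − 2900·2.6 − 3800·3.3 − 2650·5.1 = 0 → B_y = 55843.36/3.5 = 15955.2 ≈ 15960 N.
ΣF_y = 0: A_y + 15955.2 − ½·1688.2·3 − 3450 − 2900 − 3800 − 2650 = 0 → A_y = -622.9 N.
ΣF_x = 0: no horizontal applied forces, so A_x = 0.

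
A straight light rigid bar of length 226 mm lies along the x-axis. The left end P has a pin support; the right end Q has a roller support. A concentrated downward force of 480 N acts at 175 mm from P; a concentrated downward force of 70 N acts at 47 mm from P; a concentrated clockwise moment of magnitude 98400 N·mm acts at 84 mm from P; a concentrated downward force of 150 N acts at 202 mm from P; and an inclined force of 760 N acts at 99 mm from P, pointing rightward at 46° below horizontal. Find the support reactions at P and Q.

P_x = -527.9 N, P_y = 51.51 N, Q_y = 1195 N

Moments about P: Q_y·226 − 480·175 − 70·47 − 98400 − 150·202 − 760·sin46°·99 = 0 → Q_y = 270113/226 = 1195.19 ≈ 1195 N.
ΣF_y = 0: P_y + 1195.19 − 480 − 70 − 150 − 760·sin46° = 0 → P_y = 51.51 N.
ΣF_x = 0: P_x + 760·cos46° = 0 → P_x = -527.9 N.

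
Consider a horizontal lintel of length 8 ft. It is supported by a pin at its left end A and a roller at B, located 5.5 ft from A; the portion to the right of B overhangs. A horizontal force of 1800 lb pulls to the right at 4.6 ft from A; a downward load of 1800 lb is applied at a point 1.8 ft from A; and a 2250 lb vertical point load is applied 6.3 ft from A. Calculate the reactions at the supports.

Moments about A: B_y·5.5 − 1800·1.8 − 2250·6.3 = 0 → B_y = 17415/5.5 = 3166.36 ≈ 3166 lb.
ΣF_y = 0: A_y + 3166.36 − 1800 − 2250 = 0 → A_y = 883.6 lb.
ΣF_x = 0: A_x + 1800 = 0 → A_x = -1800 lb.

A_x = -1800 lb, A_y = 883.6 lb, B_y = 3166 lb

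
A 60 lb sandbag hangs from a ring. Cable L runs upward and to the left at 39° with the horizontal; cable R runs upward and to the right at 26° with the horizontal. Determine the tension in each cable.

T_L = 59.50 lb, T_R = 51.45 lb

ΣF_x = 0: −T_L·cos39° + T_R·cos26° = 0 → T_R = 0.864654·T_L.
ΣF_y = 0: T_L·sin39° + T_R·sin26° = 60.
Substitute: T_L·(0.62932 + 0.864654·0.438371) = 60 → T_L = 59.5026 ≈ 59.50 lb.
Then T_R = 0.864654 × 59.5026 = 51.45 lb.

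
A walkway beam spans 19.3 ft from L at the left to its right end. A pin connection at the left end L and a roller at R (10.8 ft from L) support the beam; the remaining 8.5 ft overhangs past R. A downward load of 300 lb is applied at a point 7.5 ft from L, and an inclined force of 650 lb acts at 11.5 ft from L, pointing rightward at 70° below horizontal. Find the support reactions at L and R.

L_x = -222.3 lb, L_y = 52.08 lb, R_y = 858.7 lb

ΣM about L: R_y·10.8 − 300·7.5 − 650·sin70°·11.5 = 0 → R_y = 9274.2/10.8 = 858.722 ≈ 858.7 lb.
ΣF_y = 0: L_y + 858.722 − 300 − 650·sin70° = 0 → L_y = 52.08 lb.
ΣF_x = 0: L_x + 650·cos70° = 0 → L_x = -222.3 lb.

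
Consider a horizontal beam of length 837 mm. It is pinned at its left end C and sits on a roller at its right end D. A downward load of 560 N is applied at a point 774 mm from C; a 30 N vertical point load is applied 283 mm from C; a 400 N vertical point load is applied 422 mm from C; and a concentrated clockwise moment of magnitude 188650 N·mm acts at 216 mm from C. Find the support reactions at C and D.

Taking moments about C: D_y·837 − 560·774 − 30·283 − 400·422 − 188650 = 0 → D_y = 799380/837 = 955.054 ≈ 955.1 N.
ΣF_y = 0: C_y + 955.054 − 560 − 30 − 400 = 0 → C_y = 34.95 N.
ΣF_x = 0: no horizontal applied forces, so C_x = 0.

C_x = 0, C_y = 34.95 N, D_y = 955.1 N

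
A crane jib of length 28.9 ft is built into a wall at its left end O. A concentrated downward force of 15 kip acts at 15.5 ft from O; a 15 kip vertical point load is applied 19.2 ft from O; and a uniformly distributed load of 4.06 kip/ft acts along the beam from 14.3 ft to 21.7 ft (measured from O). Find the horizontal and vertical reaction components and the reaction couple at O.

Resultant of the distributed load: 4.06 × 7.4 = 30.044 kip at 18 ft from O.
ΣF_x = 0: O_x = 0.
ΣF_y = 0: O_y − 15 − 15 − 4.06·7.4 = 0 → O_y = 60.04 kip.
ΣM about O: M_O − 15·15.5 − 15·19.2 − (4.06·7.4)·18 = 0 → M_O = 1061 kip·ft.

O_x = 0, O_y = 60.04 kip, M_O = 1061 kip·ft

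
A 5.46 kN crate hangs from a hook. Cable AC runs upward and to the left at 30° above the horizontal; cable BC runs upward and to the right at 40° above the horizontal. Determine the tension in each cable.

ΣF_x = 0: −T_AC·cos30° + T_BC·cos40° = 0 → T_BC = 1.13052·T_AC.
ΣF_y = 0: T_AC·sin30° + T_BC·sin40° = 5.46.
Substitute: T_AC·(0.5 + 1.13052·0.642788) = 5.46 → T_AC = 4.45102 ≈ 4.451 kN.
Then T_BC = 1.13052 × 4.45102 = 5.032 kN.

T_AC = 4.451 kN, T_BC = 5.032 kN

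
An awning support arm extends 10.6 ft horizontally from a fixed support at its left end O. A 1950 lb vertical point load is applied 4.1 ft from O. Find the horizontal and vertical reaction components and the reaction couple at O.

O_x = 0, O_y = 1950 lb, M_O = 7995 lb·ft

ΣF_x = 0: O_x = 0.
ΣF_y = 0: O_y − 1950 = 0 → O_y = 1950 lb.
ΣM about O: M_O − 1950·4.1 = 0 → M_O = 7995 lb·ft.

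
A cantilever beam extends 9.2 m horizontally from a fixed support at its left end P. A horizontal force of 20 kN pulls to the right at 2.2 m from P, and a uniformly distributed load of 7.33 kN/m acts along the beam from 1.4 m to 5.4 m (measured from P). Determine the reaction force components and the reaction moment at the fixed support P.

Resultant of the distributed load: 7.33 × 4 = 29.32 kN at 3.4 m from P.
ΣF_x = 0: P_x + 20 = 0 → P_x = -20.00 kN.
ΣF_y = 0: P_y − 7.33·4 = 0 → P_y = 29.32 kN.
ΣM about P: M_P − (7.33·4)·3.4 = 0 → M_P = 99.69 kN·m.

P_x = -20.00 kN, P_y = 29.32 kN, M_P = 99.69 kN·m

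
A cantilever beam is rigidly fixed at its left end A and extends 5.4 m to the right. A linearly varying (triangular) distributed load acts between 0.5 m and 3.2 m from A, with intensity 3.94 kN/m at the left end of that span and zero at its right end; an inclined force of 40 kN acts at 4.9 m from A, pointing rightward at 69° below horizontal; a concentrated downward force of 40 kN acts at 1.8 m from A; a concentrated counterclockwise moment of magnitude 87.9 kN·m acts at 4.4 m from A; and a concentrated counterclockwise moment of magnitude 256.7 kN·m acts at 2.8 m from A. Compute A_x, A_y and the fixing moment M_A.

Resultant of the triangular load: ½ × 3.94 × 2.7 = 5.319 kN, acting at 1.4 m from A (one-third of the span from the peak).
ΣF_x = 0: A_x + 40·cos69° = 0 → A_x = -14.33 kN.
ΣF_y = 0: A_y − ½·3.94·2.7 − 40·sin69° − 40 = 0 → A_y = 82.66 kN.
ΣM about A: M_A − (½·3.94·2.7)·1.4 − 40·sin69°·4.9 − 40·1.8 + 87.9 + 256.7 = 0 → M_A = -82.17 kN·m.

A_x = -14.33 kN, A_y = 82.66 kN, M_A = -82.17 kN·m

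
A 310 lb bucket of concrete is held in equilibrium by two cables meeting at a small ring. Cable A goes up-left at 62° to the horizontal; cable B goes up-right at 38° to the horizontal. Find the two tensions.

T_A = 248.1 lb, T_B = 147.8 lb

ΣF_x = 0: −T_A·cos62° + T_B·cos38° = 0 → T_B = 0.595768·T_A.
ΣF_y = 0: T_A·sin62° + T_B·sin38° = 310.
Substitute: T_A·(0.882948 + 0.595768·0.615661) = 310 → T_A = 248.052 ≈ 248.1 lb.
Then T_B = 0.595768 × 248.052 = 147.8 lb.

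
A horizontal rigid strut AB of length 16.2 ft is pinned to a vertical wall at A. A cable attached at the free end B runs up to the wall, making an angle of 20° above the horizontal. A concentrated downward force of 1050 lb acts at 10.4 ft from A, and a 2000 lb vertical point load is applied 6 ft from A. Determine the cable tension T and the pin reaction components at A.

T = 4137 lb, A_x = 3887 lb, A_y = 1635 lb

ΣM about A: T·sin20°·16.2 − 1050·10.4 − 2000·6 = 0 → T = 22920/(16.2·0.34202) = 4136.64 ≈ 4137 lb.
ΣF_x = 0: A_x − T·cos20° = 0 → A_x = 4136.64 × 0.939693 = 3887 lb.
ΣF_y = 0: A_y + T·sin20° − 1050 − 2000 = 0 → A_y = 3050 − 4136.64 × 0.34202 = 1635 lb.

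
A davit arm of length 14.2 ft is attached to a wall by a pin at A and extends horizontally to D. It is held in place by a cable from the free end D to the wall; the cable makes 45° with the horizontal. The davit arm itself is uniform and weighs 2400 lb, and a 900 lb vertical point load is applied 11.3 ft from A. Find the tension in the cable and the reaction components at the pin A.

T = 2710 lb, A_x = 1916 lb, A_y = 1384 lb

ΣM about A: T·sin45°·14.2 − 2400·7.1 − 900·11.3 = 0 → T = 27210/(14.2·0.707107) = 2709.91 ≈ 2710 lb.
ΣF_x = 0: A_x − T·cos45° = 0 → A_x = 2709.91 × 0.707107 = 1916 lb.
ΣF_y = 0: A_y + T·sin45° − 2400 − 900 = 0 → A_y = 3300 − 2709.91 × 0.707107 = 1384 lb.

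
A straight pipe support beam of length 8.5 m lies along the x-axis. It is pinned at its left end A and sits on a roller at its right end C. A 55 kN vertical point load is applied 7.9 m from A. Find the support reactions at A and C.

A_x = 0, A_y = 3.882 kN, C_y = 51.12 kN

ΣM about A: C_y·8.5 − 55·7.9 = 0 → C_y = 434.5/8.5 = 51.1176 ≈ 51.12 kN.
ΣF_y = 0: A_y + 51.1176 − 55 = 0 → A_y = 3.882 kN.
ΣF_x = 0: no horizontal applied forces, so A_x = 0.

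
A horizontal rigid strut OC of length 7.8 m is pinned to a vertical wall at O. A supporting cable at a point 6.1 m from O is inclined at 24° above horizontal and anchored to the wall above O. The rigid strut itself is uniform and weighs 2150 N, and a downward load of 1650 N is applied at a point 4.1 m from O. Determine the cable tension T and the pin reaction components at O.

ΣM about O: T·sin24°·6.1 − 2150·3.9 − 1650·4.1 = 0 → T = 15150/(6.1·0.406737) = 6106.17 ≈ 6106 N.
ΣF_x = 0: O_x − T·cos24° = 0 → O_x = 6106.17 × 0.913545 = 5578 N.
ΣF_y = 0: O_y + T·sin24° − 2150 − 1650 = 0 → O_y = 3800 − 6106.17 × 0.406737 = 1316 N.

T = 6106 N, O_x = 5578 N, O_y = 1316 N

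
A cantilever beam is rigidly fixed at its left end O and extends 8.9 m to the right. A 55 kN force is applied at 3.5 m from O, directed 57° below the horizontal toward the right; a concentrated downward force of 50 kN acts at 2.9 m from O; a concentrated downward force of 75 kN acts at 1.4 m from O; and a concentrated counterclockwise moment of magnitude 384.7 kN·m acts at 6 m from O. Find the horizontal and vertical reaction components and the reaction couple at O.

O_x = -29.96 kN, O_y = 171.1 kN, M_O = 26.74 kN·m

ΣF_x = 0: O_x + 55·cos57° = 0 → O_x = -29.96 kN.
ΣF_y = 0: O_y − 55·sin57° − 50 − 75 = 0 → O_y = 171.1 kN.
ΣM about O: M_O − 55·sin57°·3.5 − 50·2.9 − 75·1.4 + 384.7 = 0 → M_O = 26.74 kN·m.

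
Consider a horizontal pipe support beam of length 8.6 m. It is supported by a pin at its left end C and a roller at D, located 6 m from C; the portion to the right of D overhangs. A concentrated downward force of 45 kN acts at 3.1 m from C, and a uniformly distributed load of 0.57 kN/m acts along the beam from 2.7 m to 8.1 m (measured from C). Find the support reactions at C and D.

Resultant of the distributed load: 0.57 × 5.4 = 3.078 kN at 5.4 m from C.
ΣM about C: D_y·6 − 45·3.1 − (0.57·5.4)·5.4 = 0 → D_y = 156.1212/6 = 26.0202 ≈ 26.02 kN.
ΣF_y = 0: C_y + 26.0202 − 45 − 0.57·5.4 = 0 → C_y = 22.06 kN.
ΣF_x = 0: no horizontal applied forces, so C_x = 0.

C_x = 0, C_y = 22.06 kN, D_y = 26.02 kN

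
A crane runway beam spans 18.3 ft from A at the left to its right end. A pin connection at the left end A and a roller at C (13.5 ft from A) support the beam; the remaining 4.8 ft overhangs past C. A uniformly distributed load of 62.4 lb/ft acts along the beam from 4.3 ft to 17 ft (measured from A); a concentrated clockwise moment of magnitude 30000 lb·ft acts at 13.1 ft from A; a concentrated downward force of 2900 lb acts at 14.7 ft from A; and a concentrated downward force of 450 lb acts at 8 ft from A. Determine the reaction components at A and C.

Resultant of the distributed load: 62.4 × 12.7 = 792.48 lb at 10.65 ft from A.
Moments about A: C_y·13.5 − (62.4·12.7)·10.65 − 30000 − 2900·14.7 − 450·8 = 0 → C_y = 84669.912/13.5 = 6271.85 ≈ 6272 lb.
ΣF_y = 0: A_y + 6271.85 − 62.4·12.7 − 2900 − 450 = 0 → A_y = -2129 lb.
ΣF_x = 0: no horizontal applied forces, so A_x = 0.

A_x = 0, A_y = -2129 lb, C_y = 6272 lb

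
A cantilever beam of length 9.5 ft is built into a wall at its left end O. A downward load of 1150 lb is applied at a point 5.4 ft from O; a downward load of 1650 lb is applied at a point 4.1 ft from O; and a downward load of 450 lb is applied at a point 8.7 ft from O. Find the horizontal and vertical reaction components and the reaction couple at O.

O_x = 0, O_y = 3250 lb, M_O = 16890 lb·ft

ΣF_x = 0: O_x = 0.
ΣF_y = 0: O_y − 1150 − 1650 − 450 = 0 → O_y = 3250 lb.
ΣM about O: M_O − 1150·5.4 − 1650·4.1 − 450·8.7 = 0 → M_O = 16890 lb·ft.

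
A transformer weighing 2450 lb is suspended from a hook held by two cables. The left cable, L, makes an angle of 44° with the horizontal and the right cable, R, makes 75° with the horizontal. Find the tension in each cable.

ΣF_x = 0: −T_L·cos44° + T_R·cos75° = 0 → T_R = 2.77932·T_L.
ΣF_y = 0: T_L·sin44° + T_R·sin75° = 2450.
Substitute: T_L·(0.694658 + 2.77932·0.965926) = 2450 → T_L = 725.007 ≈ 725.0 lb.
Then T_R = 2.77932 × 725.007 = 2015 lb.

T_L = 725.0 lb, T_R = 2015 lb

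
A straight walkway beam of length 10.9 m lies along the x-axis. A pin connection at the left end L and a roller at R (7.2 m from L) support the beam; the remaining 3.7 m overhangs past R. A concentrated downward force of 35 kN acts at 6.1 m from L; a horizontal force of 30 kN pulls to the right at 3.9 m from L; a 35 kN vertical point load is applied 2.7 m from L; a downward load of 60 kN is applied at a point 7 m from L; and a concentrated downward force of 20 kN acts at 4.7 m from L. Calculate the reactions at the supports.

Taking moments about L: R_y·7.2 − 35·6.1 − 35·2.7 − 60·7 − 20·4.7 = 0 → R_y = 822/7.2 = 114.167 ≈ 114.2 kN.
ΣF_y = 0: L_y + 114.167 − 35 − 35 − 60 − 20 = 0 → L_y = 35.83 kN.
ΣF_x = 0: L_x + 30 = 0 → L_x = -30.00 kN.

L_x = -30.00 kN, L_y = 35.83 kN, R_y = 114.2 kN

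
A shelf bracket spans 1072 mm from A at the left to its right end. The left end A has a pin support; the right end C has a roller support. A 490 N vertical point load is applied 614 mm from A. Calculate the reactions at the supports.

A_x = 0, A_y = 209.3 N, C_y = 280.7 N

Moments about A: C_y·1072 − 490·614 = 0 → C_y = 300860/1072 = 280.653 ≈ 280.7 N.
ΣF_y = 0: A_y + 280.653 − 490 = 0 → A_y = 209.3 N.
ΣF_x = 0: no horizontal applied forces, so A_x = 0.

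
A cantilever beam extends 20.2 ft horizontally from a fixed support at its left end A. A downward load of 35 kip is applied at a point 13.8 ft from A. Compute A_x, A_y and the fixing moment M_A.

A_x = 0, A_y = 35.00 kip, M_A = 483.0 kip·ft

ΣF_x = 0: A_x = 0.
ΣF_y = 0: A_y − 35 = 0 → A_y = 35.00 kip.
ΣM about A: M_A − 35·13.8 = 0 → M_A = 483.0 kip·ft.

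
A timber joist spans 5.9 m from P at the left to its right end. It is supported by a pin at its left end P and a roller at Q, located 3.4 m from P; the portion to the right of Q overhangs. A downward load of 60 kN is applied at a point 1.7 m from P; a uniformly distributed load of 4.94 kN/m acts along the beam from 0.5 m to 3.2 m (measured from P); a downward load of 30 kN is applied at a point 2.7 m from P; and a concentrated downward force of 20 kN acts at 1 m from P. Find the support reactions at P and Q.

Resultant of the distributed load: 4.94 × 2.7 = 13.338 kN at 1.85 m from P.
ΣM about P: Q_y·3.4 − 60·1.7 − (4.94·2.7)·1.85 − 30·2.7 − 20·1 = 0 → Q_y = 227.6753/3.4 = 66.9633 ≈ 66.96 kN.
ΣF_y = 0: P_y + 66.9633 − 60 − 4.94·2.7 − 30 − 20 = 0 → P_y = 56.37 kN.
ΣF_x = 0: no horizontal applied forces, so P_x = 0.

P_x = 0, P_y = 56.37 kN, Q_y = 66.96 kN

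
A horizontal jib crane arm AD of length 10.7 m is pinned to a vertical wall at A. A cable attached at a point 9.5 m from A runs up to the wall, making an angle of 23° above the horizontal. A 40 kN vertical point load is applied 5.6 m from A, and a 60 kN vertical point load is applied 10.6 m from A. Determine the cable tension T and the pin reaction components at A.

ΣM about A: T·sin23°·9.5 − 40·5.6 − 60·10.6 = 0 → T = 860/(9.5·0.390731) = 231.684 ≈ 231.7 kN.
ΣF_x = 0: A_x − T·cos23° = 0 → A_x = 231.684 × 0.920505 = 213.3 kN.
ΣF_y = 0: A_y + T·sin23° − 40 − 60 = 0 → A_y = 100 − 231.684 × 0.390731 = 9.474 kN.

T = 231.7 kN, A_x = 213.3 kN, A_y = 9.474 kN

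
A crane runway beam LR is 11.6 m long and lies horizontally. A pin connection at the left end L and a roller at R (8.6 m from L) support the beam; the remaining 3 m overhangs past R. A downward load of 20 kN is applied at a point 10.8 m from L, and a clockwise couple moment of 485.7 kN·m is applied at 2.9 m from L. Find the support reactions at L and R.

Moments about L: R_y·8.6 − 20·10.8 − 485.7 = 0 → R_y = 701.7/8.6 = 81.593 ≈ 81.59 kN.
ΣF_y = 0: L_y + 81.593 − 20 = 0 → L_y = -61.59 kN.
ΣF_x = 0: no horizontal applied forces, so L_x = 0.

L_x = 0, L_y = -61.59 kN, R_y = 81.59 kN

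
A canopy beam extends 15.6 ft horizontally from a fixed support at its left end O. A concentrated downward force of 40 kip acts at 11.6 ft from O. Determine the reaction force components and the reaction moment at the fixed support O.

O_x = 0, O_y = 40.00 kip, M_O = 464.0 kip·ft

ΣF_x = 0: O_x = 0.
ΣF_y = 0: O_y − 40 = 0 → O_y = 40.00 kip.
ΣM about O: M_O − 40·11.6 = 0 → M_O = 464.0 kip·ft.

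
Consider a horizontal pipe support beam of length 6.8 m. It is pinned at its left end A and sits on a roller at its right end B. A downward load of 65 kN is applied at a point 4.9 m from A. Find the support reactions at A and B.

A_x = 0, A_y = 18.16 kN, B_y = 46.84 kN

Taking moments about A: B_y·6.8 − 65·4.9 = 0 → B_y = 318.5/6.8 = 46.8382 ≈ 46.84 kN.
ΣF_y = 0: A_y + 46.8382 − 65 = 0 → A_y = 18.16 kN.
ΣF_x = 0: no horizontal applied forces, so A_x = 0.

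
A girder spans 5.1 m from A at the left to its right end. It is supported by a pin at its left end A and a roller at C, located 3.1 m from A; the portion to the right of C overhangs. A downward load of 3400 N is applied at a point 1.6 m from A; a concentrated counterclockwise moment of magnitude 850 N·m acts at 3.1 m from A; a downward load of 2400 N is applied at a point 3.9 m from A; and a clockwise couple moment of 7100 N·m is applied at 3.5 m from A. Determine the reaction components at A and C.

A_x = 0, A_y = -990.3 N, C_y = 6790 N

Taking moments about A: C_y·3.1 − 3400·1.6 + 850 − 2400·3.9 − 7100 = 0 → C_y = 21050/3.1 = 6790.32 ≈ 6790 N.
ΣF_y = 0: A_y + 6790.32 − 3400 − 2400 = 0 → A_y = -990.3 N.
ΣF_x = 0: no horizontal applied forces, so A_x = 0.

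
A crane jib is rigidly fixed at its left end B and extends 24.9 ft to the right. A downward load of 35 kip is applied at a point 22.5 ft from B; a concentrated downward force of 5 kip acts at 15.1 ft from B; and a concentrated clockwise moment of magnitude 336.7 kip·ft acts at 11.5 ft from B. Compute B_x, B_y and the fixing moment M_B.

B_x = 0, B_y = 40.00 kip, M_B = 1200 kip·ft

ΣF_x = 0: B_x = 0.
ΣF_y = 0: B_y − 35 − 5 = 0 → B_y = 40.00 kip.
ΣM about B: M_B − 35·22.5 − 5·15.1 − 336.7 = 0 → M_B = 1200 kip·ft.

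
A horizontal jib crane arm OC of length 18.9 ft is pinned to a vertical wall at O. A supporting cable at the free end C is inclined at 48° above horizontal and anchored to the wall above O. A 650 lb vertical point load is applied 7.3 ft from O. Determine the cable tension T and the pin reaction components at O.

T = 337.8 lb, O_x = 226.1 lb, O_y = 398.9 lb

ΣM about O: T·sin48°·18.9 − 650·7.3 = 0 → T = 4745/(18.9·0.743145) = 337.832 ≈ 337.8 lb.
ΣF_x = 0: O_x − T·cos48° = 0 → O_x = 337.832 × 0.669131 = 226.1 lb.
ΣF_y = 0: O_y + T·sin48° − 650 = 0 → O_y = 650 − 337.832 × 0.743145 = 398.9 lb.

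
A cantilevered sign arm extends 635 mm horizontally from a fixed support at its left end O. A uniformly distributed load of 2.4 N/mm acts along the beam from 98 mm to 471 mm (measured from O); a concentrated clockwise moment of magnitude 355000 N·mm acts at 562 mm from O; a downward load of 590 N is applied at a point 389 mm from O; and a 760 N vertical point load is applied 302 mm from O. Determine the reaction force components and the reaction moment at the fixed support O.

Resultant of the distributed load: 2.4 × 373 = 895.2 N at 284.5 mm from O.
ΣF_x = 0: O_x = 0.
ΣF_y = 0: O_y − 2.4·373 − 590 − 760 = 0 → O_y = 2245 N.
ΣM about O: M_O − (2.4·373)·284.5 − 355000 − 590·389 − 760·302 = 0 → M_O = 1069000 N·mm.

O_x = 0, O_y = 2245 N, M_O = 1069000 N·mm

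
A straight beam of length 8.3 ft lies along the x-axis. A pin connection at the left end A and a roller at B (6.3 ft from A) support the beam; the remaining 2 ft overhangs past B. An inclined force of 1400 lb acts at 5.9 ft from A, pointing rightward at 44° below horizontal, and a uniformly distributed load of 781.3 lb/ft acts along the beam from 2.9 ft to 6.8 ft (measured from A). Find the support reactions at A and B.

A_x = -1007 lb, A_y = 763.1 lb, B_y = 3257 lb

Resultant of the distributed load: 781.3 × 3.9 = 3047.07 lb at 4.85 ft from A.
ΣM about A: B_y·6.3 − 1400·sin44°·5.9 − (781.3·3.9)·4.85 = 0 → B_y = 20516.2/6.3 = 3256.54 ≈ 3257 lb.
ΣF_y = 0: A_y + 3256.54 − 1400·sin44° − 781.3·3.9 = 0 → A_y = 763.1 lb.
ΣF_x = 0: A_x + 1400·cos44° = 0 → A_x = -1007 lb.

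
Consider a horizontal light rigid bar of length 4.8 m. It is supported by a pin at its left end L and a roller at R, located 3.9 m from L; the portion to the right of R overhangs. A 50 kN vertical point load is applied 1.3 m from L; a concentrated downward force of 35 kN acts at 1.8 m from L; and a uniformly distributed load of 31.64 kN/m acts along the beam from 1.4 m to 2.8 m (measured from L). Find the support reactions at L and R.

L_x = 0, L_y = 72.62 kN, R_y = 56.67 kN

Resultant of the distributed load: 31.64 × 1.4 = 44.296 kN at 2.1 m from L.
Taking moments about L: R_y·3.9 − 50·1.3 − 35·1.8 − (31.64·1.4)·2.1 = 0 → R_y = 221.0216/3.9 = 56.6722 ≈ 56.67 kN.
ΣF_y = 0: L_y + 56.6722 − 50 − 35 − 31.64·1.4 = 0 → L_y = 72.62 kN.
ΣF_x = 0: no horizontal applied forces, so L_x = 0.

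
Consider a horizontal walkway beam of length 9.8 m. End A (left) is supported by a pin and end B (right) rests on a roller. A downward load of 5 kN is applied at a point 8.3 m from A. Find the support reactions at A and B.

Moments about A: B_y·9.8 − 5·8.3 = 0 → B_y = 41.5/9.8 = 4.23469 ≈ 4.235 kN.
ΣF_y = 0: A_y + 4.23469 − 5 = 0 → A_y = 0.7653 kN.
ΣF_x = 0: no horizontal applied forces, so A_x = 0.

A_x = 0, A_y = 0.7653 kN, B_y = 4.235 kN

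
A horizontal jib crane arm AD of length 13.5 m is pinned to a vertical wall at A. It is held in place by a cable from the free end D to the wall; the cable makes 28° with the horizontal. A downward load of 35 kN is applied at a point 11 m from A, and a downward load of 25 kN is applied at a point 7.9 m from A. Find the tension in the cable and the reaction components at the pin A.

ΣM about A: T·sin28°·13.5 − 35·11 − 25·7.9 = 0 → T = 582.5/(13.5·0.469472) = 91.9078 ≈ 91.91 kN.
ΣF_x = 0: A_x − T·cos28° = 0 → A_x = 91.9078 × 0.882948 = 81.15 kN.
ΣF_y = 0: A_y + T·sin28° − 35 − 25 = 0 → A_y = 60 − 91.9078 × 0.469472 = 16.85 kN.

T = 91.91 kN, A_x = 81.15 kN, A_y = 16.85 kN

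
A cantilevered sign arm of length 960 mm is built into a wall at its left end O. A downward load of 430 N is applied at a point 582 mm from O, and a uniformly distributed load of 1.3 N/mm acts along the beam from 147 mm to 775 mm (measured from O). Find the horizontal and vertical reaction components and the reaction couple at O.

Resultant of the distributed load: 1.3 × 628 = 816.4 N at 461 mm from O.
ΣF_x = 0: O_x = 0.
ΣF_y = 0: O_y − 430 − 1.3·628 = 0 → O_y = 1246 N.
ΣM about O: M_O − 430·582 − (1.3·628)·461 = 0 → M_O = 626600 N·mm.

O_x = 0, O_y = 1246 N, M_O = 626600 N·mm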